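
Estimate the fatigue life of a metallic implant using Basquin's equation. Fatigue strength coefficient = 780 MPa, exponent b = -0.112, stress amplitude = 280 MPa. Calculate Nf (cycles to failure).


sigma_a = sigma_f' * (2Nf)^b
2Nf = (sigma_a/sigma_f')^(1/b)
2Nf = (280/780)^(1/-0.112)
2Nf = 9389.6187
Nf = 4695


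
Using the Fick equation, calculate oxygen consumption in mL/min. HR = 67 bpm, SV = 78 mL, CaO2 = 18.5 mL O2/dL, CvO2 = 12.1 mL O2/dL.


CO = HR*SV = 67*78/1000 = 5.226 L/min
a-v O2 diff = 18.5 - 12.1 = 6.4 mL/dL
VO2 = CO * (CaO2-CvO2) * 10 dL/L
VO2 = 5.226 * 6.4 * 10
VO2 = 334.5 mL/min


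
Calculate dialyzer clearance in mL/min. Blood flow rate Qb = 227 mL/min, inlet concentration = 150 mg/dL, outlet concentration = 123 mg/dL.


K = Qb * (Cb_in - Cb_out) / Cb_in
K = 227 * (150 - 123) / 150
K = 40.86 mL/min


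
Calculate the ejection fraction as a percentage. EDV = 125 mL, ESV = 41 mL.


SV = EDV - ESV = 125 - 41 = 84 mL
EF = SV/EDV * 100 = 84/125 * 100
EF = 67.2%


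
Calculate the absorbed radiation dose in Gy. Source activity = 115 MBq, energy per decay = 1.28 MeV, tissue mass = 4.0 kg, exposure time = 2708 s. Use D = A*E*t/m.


A = 115 MBq = 1.1500e+08 Bq
E = 1.28 MeV = 2.05056e-13 J
D = A*E*t/m = 1.1500e+08*2.05056e-13*2708/4.0
D = 0.01596 Gy


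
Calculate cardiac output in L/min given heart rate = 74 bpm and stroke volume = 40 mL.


CO = HR * SV
CO = 74 * 40 / 1000
CO = 2.96 L/min


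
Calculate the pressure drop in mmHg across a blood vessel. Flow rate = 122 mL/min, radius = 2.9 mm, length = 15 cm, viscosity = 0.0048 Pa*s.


dP = 8*mu*L*Q / (pi*r^4)
Q = 122 mL/min = 2.03333e-06 m^3/s
dP = 52.7095 Pa = 52.7095 / 133.322 mmHg = 0.3954 mmHg


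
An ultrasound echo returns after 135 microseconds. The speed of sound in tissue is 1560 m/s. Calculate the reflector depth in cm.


depth = c * t / 2
t = 135 us = 1.3500e-04 s
depth = 1560 * 1.3500e-04 / 2
depth = 0.1053 m = 10.53 cm


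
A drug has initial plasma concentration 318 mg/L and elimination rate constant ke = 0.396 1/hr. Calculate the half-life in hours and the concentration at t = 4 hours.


t_half = ln(2) / ke = 0.693147 / 0.396 = 1.75 hr
C(t) = C0 * exp(-ke*t) = 318 * exp(-0.396*4)
C(4) = 65.24 mg/L


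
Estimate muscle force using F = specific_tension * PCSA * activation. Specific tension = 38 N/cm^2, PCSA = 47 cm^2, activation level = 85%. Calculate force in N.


F = sigma * PCSA * activation
F = 38 * 47 * 0.85
F = 1518 N


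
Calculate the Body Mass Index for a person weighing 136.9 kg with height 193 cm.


BMI = weight / height^2
height = 193 cm = 1.93 m
BMI = 136.9 / 1.93^2
BMI = 36.75 kg/m^2


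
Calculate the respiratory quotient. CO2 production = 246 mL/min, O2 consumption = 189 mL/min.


RQ = VCO2 / VO2
RQ = 246 / 189
RQ = 1.302


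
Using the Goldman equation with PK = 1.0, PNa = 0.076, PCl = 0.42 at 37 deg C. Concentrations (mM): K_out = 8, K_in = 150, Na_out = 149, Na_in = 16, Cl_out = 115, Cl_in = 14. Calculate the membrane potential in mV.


Vm = (RT/F)*ln((PK*Ko + PNa*Nao + PCl*Cli)/(PK*Ki + PNa*Nai + PCl*Clo))
Numer = 25.204, Denom = 199.516
Vm = -55.29 mV


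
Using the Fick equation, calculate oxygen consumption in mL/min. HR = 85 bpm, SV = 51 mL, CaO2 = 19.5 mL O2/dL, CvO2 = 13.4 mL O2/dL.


CO = HR*SV = 85*51/1000 = 4.335 L/min
a-v O2 diff = 19.5 - 13.4 = 6.1 mL/dL
VO2 = CO * (CaO2-CvO2) * 10 dL/L
VO2 = 4.335 * 6.1 * 10
VO2 = 264.4 mL/min


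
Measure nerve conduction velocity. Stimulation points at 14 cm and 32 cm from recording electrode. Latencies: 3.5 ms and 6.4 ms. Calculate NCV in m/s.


Distance = (32 - 14) / 100 = 0.18 m
dt = (6.4 - 3.5) / 1000 = 0.0029 s
NCV = dist / dt = 62.07 m/s


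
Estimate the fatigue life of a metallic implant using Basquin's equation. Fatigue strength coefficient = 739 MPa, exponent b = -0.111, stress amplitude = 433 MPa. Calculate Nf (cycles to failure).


sigma_a = sigma_f' * (2Nf)^b
2Nf = (sigma_a/sigma_f')^(1/b)
2Nf = (433/739)^(1/-0.111)
2Nf = 123.45264
Nf = 61.73


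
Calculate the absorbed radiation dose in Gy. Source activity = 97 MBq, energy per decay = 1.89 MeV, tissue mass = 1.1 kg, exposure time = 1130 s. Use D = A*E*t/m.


A = 97 MBq = 9.7000e+07 Bq
E = 1.89 MeV = 3.02778e-13 J
D = A*E*t/m = 9.7000e+07*3.02778e-13*1130/1.1
D = 0.03017 Gy


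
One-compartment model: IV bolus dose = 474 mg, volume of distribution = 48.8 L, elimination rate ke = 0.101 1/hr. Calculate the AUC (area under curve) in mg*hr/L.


C0 = Dose/Vd = 474/48.8 = 9.71311 mg/L
AUC = C0/ke = 9.71311/0.101
AUC = 96.17 mg*hr/L


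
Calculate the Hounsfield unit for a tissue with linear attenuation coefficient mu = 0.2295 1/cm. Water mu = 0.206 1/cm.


HU = ((mu_tissue - mu_water) / mu_water) * 1000
HU = ((0.2295 - 0.206) / 0.206) * 1000
HU = 114.1


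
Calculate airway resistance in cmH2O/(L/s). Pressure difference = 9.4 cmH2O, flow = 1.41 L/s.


R = dP / flow
R = 9.4 / 1.41
R = 6.667 cmH2O/(L/s)


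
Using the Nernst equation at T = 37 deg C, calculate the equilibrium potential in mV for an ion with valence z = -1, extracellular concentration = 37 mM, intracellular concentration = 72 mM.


E = (RT/(zF)) * ln(C_out/C_in)
T = 37 + 273.15 = 310.15 K
E = (8.314 * 310.15 / (-1 * 96485)) * ln(37/72)
E = 17.79 mV


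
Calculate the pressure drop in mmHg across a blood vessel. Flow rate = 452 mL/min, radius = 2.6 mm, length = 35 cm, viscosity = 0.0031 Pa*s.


dP = 8*mu*L*Q / (pi*r^4)
Q = 452 mL/min = 7.53333e-06 m^3/s
dP = 455.474 Pa = 455.474 / 133.322 mmHg = 3.416 mmHg


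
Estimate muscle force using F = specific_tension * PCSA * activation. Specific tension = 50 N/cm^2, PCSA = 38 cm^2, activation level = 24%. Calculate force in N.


F = sigma * PCSA * activation
F = 50 * 38 * 0.24
F = 456 N


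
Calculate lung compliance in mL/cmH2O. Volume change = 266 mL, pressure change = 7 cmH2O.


C = dV / dP
C = 266 / 7
C = 38 mL/cmH2O


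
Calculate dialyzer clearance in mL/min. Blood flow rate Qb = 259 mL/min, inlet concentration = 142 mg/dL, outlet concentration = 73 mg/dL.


K = Qb * (Cb_in - Cb_out) / Cb_in
K = 259 * (142 - 73) / 142
K = 125.9 mL/min


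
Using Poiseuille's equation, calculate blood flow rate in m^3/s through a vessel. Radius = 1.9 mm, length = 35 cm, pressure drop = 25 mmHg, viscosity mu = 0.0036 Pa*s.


Q = pi*r^4*dP / (8*mu*L)
r = 0.0019 m, L = 0.35 m
dP = 25 mmHg = 3333.05 Pa
Q = 1.3538e-05 m^3/s


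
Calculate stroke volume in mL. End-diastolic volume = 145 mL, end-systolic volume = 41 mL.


SV = EDV - ESV
SV = 145 - 41
SV = 104 mL


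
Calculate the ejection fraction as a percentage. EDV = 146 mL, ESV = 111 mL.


SV = EDV - ESV = 146 - 111 = 35 mL
EF = SV/EDV * 100 = 35/146 * 100
EF = 23.97%


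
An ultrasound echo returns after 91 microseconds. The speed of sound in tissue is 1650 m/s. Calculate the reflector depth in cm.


depth = c * t / 2
t = 91 us = 9.1000e-05 s
depth = 1650 * 9.1000e-05 / 2
depth = 0.075075 m = 7.5075 cm


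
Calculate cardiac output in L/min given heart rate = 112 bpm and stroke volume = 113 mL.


CO = HR * SV
CO = 112 * 113 / 1000
CO = 12.66 L/min


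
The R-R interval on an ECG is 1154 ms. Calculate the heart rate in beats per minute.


HR = 60 / RR_interval(s)
RR = 1154 ms = 1.154 s
HR = 60 / 1.154 = 51.99 bpm


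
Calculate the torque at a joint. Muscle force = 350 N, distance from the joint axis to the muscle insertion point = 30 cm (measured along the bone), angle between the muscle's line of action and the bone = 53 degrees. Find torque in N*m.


Torque = F * d * sin(theta)   (moment arm = d*sin(theta))
d = 30 cm = 0.3 m
Torque = 350 * 0.3 * sin(53)
Torque = 83.86 N*m


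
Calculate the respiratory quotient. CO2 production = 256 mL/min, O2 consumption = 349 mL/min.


RQ = VCO2 / VO2
RQ = 256 / 349
RQ = 0.7335


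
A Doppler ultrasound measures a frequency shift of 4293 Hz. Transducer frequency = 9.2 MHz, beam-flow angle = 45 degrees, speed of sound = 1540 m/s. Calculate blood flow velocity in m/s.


v = fd * c / (2 * f0 * cos(theta))
v = 4293 * 1540 / (2 * 9.2000e+06 * cos(45))
v = 0.5081 m/s


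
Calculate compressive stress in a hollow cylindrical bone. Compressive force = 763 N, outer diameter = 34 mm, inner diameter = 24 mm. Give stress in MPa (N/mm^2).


A = pi*(r_o^2 - r_i^2)
r_o = 17 mm, r_i = 12 mm
A = 455.531 mm^2
sigma = F/A = 763 / 455.531
sigma = 1.675 MPa


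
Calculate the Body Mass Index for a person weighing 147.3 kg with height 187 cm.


BMI = weight / height^2
height = 187 cm = 1.87 m
BMI = 147.3 / 1.87^2
BMI = 42.12 kg/m^2


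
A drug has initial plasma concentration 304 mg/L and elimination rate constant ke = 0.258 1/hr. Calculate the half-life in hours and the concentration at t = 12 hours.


t_half = ln(2) / ke = 0.693147 / 0.258 = 2.687 hr
C(t) = C0 * exp(-ke*t) = 304 * exp(-0.258*12)
C(12) = 13.75 mg/L


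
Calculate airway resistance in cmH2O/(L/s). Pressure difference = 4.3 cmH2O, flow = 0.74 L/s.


R = dP / flow
R = 4.3 / 0.74
R = 5.811 cmH2O/(L/s)


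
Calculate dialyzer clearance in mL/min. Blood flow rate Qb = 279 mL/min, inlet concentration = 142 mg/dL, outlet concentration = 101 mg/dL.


K = Qb * (Cb_in - Cb_out) / Cb_in
K = 279 * (142 - 101) / 142
K = 80.56 mL/min


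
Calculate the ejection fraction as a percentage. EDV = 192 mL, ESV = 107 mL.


SV = EDV - ESV = 192 - 107 = 85 mL
EF = SV/EDV * 100 = 85/192 * 100
EF = 44.27%


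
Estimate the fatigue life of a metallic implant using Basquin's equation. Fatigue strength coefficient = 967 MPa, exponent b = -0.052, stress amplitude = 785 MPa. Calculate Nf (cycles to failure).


sigma_a = sigma_f' * (2Nf)^b
2Nf = (sigma_a/sigma_f')^(1/b)
2Nf = (785/967)^(1/-0.052)
2Nf = 55.141332
Nf = 27.57


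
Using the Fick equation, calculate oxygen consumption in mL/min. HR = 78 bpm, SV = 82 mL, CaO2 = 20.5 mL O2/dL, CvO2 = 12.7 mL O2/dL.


CO = HR*SV = 78*82/1000 = 6.396 L/min
a-v O2 diff = 20.5 - 12.7 = 7.8 mL/dL
VO2 = CO * (CaO2-CvO2) * 10 dL/L
VO2 = 6.396 * 7.8 * 10
VO2 = 498.9 mL/min


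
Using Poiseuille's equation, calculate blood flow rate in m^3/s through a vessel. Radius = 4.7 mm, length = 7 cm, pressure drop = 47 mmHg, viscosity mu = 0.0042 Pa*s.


Q = pi*r^4*dP / (8*mu*L)
r = 0.0047 m, L = 0.07 m
dP = 47 mmHg = 6266.134 Pa
Q = 0.004084 m^3/s


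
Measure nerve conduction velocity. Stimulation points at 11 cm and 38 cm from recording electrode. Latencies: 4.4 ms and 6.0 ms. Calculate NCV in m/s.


Distance = (38 - 11) / 100 = 0.27 m
dt = (6.0 - 4.4) / 1000 = 0.0016 s
NCV = dist / dt = 168.8 m/s


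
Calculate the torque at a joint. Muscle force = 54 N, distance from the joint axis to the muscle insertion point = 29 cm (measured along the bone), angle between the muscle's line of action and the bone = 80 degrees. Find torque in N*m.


Torque = F * d * sin(theta)   (moment arm = d*sin(theta))
d = 29 cm = 0.29 m
Torque = 54 * 0.29 * sin(80)
Torque = 15.42 N*m


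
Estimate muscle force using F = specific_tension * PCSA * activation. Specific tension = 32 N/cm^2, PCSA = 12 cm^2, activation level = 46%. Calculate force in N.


F = sigma * PCSA * activation
F = 32 * 12 * 0.46
F = 176.6 N


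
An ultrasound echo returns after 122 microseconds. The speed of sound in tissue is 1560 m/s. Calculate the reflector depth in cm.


depth = c * t / 2
t = 122 us = 1.2200e-04 s
depth = 1560 * 1.2200e-04 / 2
depth = 0.09516 m = 9.516 cm


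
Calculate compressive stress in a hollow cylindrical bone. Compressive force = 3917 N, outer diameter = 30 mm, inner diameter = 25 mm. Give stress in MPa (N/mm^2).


A = pi*(r_o^2 - r_i^2)
r_o = 15 mm, r_i = 12.5 mm
A = 215.984 mm^2
sigma = F/A = 3917 / 215.984
sigma = 18.14 MPa


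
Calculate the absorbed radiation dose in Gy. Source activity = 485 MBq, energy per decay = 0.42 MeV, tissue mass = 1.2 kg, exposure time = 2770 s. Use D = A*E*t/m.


A = 485 MBq = 4.8500e+08 Bq
E = 0.42 MeV = 6.7284e-14 J
D = A*E*t/m = 4.8500e+08*6.7284e-14*2770/1.2
D = 0.07533 Gy


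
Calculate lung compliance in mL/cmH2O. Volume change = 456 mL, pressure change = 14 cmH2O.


C = dV / dP
C = 456 / 14
C = 32.57 mL/cmH2O


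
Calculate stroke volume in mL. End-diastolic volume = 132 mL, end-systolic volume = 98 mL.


SV = EDV - ESV
SV = 132 - 98
SV = 34 mL


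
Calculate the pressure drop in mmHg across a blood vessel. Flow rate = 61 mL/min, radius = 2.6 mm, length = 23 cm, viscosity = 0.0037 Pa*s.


dP = 8*mu*L*Q / (pi*r^4)
Q = 61 mL/min = 1.01667e-06 m^3/s
dP = 48.2121 Pa = 48.2121 / 133.322 mmHg = 0.3616 mmHg


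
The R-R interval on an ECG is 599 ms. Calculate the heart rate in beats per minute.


HR = 60 / RR_interval(s)
RR = 599 ms = 0.599 s
HR = 60 / 0.599 = 100.2 bpm


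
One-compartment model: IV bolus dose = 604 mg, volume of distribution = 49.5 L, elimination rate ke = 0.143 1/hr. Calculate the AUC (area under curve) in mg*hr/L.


C0 = Dose/Vd = 604/49.5 = 12.202 mg/L
AUC = C0/ke = 12.202/0.143
AUC = 85.33 mg*hr/L


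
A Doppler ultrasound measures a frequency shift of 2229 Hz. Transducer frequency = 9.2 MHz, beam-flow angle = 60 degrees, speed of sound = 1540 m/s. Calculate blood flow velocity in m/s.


v = fd * c / (2 * f0 * cos(theta))
v = 2229 * 1540 / (2 * 9.2000e+06 * cos(60))
v = 0.3731 m/s


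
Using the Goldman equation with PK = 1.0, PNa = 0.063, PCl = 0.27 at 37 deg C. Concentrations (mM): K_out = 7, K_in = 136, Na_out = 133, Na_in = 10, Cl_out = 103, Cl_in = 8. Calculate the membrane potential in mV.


Vm = (RT/F)*ln((PK*Ko + PNa*Nao + PCl*Cli)/(PK*Ki + PNa*Nai + PCl*Clo))
Numer = 17.539, Denom = 164.44
Vm = -59.81 mV


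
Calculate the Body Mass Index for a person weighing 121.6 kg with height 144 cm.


BMI = weight / height^2
height = 144 cm = 1.44 m
BMI = 121.6 / 1.44^2
BMI = 58.64 kg/m^2


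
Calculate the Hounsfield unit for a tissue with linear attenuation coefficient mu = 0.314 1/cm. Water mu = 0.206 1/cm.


HU = ((mu_tissue - mu_water) / mu_water) * 1000
HU = ((0.314 - 0.206) / 0.206) * 1000
HU = 524.3


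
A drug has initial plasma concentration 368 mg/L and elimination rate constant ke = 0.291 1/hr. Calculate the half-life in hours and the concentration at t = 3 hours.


t_half = ln(2) / ke = 0.693147 / 0.291 = 2.382 hr
C(t) = C0 * exp(-ke*t) = 368 * exp(-0.291*3)
C(3) = 153.7 mg/L


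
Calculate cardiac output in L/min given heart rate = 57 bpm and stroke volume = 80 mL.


CO = HR * SV
CO = 57 * 80 / 1000
CO = 4.56 L/min


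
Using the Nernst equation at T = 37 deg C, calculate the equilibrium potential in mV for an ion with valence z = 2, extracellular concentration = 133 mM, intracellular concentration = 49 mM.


E = (RT/(zF)) * ln(C_out/C_in)
T = 37 + 273.15 = 310.15 K
E = (8.314 * 310.15 / (2 * 96485)) * ln(133/49)
E = 13.34 mV


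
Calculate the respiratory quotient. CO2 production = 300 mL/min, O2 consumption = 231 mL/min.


RQ = VCO2 / VO2
RQ = 300 / 231
RQ = 1.299


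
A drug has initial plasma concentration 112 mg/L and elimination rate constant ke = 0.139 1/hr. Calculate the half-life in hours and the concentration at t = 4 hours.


t_half = ln(2) / ke = 0.693147 / 0.139 = 4.987 hr
C(t) = C0 * exp(-ke*t) = 112 * exp(-0.139*4)
C(4) = 64.23 mg/L


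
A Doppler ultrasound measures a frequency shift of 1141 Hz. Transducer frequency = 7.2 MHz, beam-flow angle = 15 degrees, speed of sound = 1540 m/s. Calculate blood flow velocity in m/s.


v = fd * c / (2 * f0 * cos(theta))
v = 1141 * 1540 / (2 * 7.2000e+06 * cos(15))
v = 0.1263 m/s


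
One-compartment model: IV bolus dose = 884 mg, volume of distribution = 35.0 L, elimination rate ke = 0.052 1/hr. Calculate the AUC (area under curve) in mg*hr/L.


C0 = Dose/Vd = 884/35.0 = 25.2571 mg/L
AUC = C0/ke = 25.2571/0.052
AUC = 485.7 mg*hr/L


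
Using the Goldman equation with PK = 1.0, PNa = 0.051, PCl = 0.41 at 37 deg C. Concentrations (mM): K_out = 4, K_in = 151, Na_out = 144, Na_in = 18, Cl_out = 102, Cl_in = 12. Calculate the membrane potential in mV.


Vm = (RT/F)*ln((PK*Ko + PNa*Nao + PCl*Cli)/(PK*Ki + PNa*Nai + PCl*Clo))
Numer = 16.264, Denom = 193.738
Vm = -66.21 mV


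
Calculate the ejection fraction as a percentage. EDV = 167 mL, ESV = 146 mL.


SV = EDV - ESV = 167 - 146 = 21 mL
EF = SV/EDV * 100 = 21/167 * 100
EF = 12.57%


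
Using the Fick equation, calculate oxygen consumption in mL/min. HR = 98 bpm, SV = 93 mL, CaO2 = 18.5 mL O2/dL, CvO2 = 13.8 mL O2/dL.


CO = HR*SV = 98*93/1000 = 9.114 L/min
a-v O2 diff = 18.5 - 13.8 = 4.7 mL/dL
VO2 = CO * (CaO2-CvO2) * 10 dL/L
VO2 = 9.114 * 4.7 * 10
VO2 = 428.4 mL/min


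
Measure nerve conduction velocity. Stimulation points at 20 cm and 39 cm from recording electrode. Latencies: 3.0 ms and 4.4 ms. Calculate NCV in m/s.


Distance = (39 - 20) / 100 = 0.19 m
dt = (4.4 - 3.0) / 1000 = 0.0014 s
NCV = dist / dt = 135.7 m/s


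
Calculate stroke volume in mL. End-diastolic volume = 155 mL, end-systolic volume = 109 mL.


SV = EDV - ESV
SV = 155 - 109
SV = 46 mL


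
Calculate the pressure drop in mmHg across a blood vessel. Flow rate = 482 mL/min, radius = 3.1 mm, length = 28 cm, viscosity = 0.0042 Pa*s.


dP = 8*mu*L*Q / (pi*r^4)
Q = 482 mL/min = 8.03333e-06 m^3/s
dP = 260.493 Pa = 260.493 / 133.322 mmHg = 1.954 mmHg


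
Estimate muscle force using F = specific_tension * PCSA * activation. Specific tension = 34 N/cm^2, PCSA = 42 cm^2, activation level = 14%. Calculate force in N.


F = sigma * PCSA * activation
F = 34 * 42 * 0.14
F = 199.9 N


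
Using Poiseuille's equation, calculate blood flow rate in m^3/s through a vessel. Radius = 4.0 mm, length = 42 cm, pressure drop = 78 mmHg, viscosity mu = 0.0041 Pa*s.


Q = pi*r^4*dP / (8*mu*L)
r = 0.004 m, L = 0.42 m
dP = 78 mmHg = 10399.116 Pa
Q = 6.0710e-04 m^3/s


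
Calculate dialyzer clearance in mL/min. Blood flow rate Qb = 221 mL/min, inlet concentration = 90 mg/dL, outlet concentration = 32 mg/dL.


K = Qb * (Cb_in - Cb_out) / Cb_in
K = 221 * (90 - 32) / 90
K = 142.4 mL/min


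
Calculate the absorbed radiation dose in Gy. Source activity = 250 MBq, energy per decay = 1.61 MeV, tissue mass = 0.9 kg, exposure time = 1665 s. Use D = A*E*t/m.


A = 250 MBq = 2.5000e+08 Bq
E = 1.61 MeV = 2.57922e-13 J
D = A*E*t/m = 2.5000e+08*2.57922e-13*1665/0.9
D = 0.1193 Gy


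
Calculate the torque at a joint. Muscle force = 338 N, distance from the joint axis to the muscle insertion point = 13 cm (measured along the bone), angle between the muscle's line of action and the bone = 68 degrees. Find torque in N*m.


Torque = F * d * sin(theta)   (moment arm = d*sin(theta))
d = 13 cm = 0.13 m
Torque = 338 * 0.13 * sin(68)
Torque = 40.74 N*m


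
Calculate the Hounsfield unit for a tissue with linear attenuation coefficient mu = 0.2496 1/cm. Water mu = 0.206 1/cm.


HU = ((mu_tissue - mu_water) / mu_water) * 1000
HU = ((0.2496 - 0.206) / 0.206) * 1000
HU = 211.7


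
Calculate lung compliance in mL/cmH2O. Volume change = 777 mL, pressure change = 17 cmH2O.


C = dV / dP
C = 777 / 17
C = 45.71 mL/cmH2O


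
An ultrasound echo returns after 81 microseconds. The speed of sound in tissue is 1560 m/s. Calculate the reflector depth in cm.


depth = c * t / 2
t = 81 us = 8.1000e-05 s
depth = 1560 * 8.1000e-05 / 2
depth = 0.06318 m = 6.318 cm


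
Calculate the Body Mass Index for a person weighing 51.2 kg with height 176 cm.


BMI = weight / height^2
height = 176 cm = 1.76 m
BMI = 51.2 / 1.76^2
BMI = 16.53 kg/m^2


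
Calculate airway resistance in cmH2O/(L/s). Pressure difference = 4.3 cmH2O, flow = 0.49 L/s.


R = dP / flow
R = 4.3 / 0.49
R = 8.776 cmH2O/(L/s)


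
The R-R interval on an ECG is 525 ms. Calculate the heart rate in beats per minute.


HR = 60 / RR_interval(s)
RR = 525 ms = 0.525 s
HR = 60 / 0.525 = 114.3 bpm


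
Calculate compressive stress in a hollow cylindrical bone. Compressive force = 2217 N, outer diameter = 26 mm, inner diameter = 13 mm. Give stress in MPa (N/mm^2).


A = pi*(r_o^2 - r_i^2)
r_o = 13 mm, r_i = 6.5 mm
A = 398.197 mm^2
sigma = F/A = 2217 / 398.197
sigma = 5.568 MPa


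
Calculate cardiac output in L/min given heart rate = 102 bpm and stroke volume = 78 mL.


CO = HR * SV
CO = 102 * 78 / 1000
CO = 7.956 L/min


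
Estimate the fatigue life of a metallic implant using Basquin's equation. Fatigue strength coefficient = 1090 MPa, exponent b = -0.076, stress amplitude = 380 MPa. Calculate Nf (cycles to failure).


sigma_a = sigma_f' * (2Nf)^b
2Nf = (sigma_a/sigma_f')^(1/b)
2Nf = (380/1090)^(1/-0.076)
2Nf = 1051034.9
Nf = 5.255e+05


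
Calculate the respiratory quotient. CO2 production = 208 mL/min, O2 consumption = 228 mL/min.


RQ = VCO2 / VO2
RQ = 208 / 228
RQ = 0.9123


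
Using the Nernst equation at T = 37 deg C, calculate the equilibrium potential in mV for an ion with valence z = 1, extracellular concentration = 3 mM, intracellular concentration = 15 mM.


E = (RT/(zF)) * ln(C_out/C_in)
T = 37 + 273.15 = 310.15 K
E = (8.314 * 310.15 / (1 * 96485)) * ln(3/15)
E = -43.01 mV


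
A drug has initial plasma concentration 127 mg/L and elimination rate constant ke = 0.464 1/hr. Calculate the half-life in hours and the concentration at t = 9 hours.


t_half = ln(2) / ke = 0.693147 / 0.464 = 1.494 hr
C(t) = C0 * exp(-ke*t) = 127 * exp(-0.464*9)
C(9) = 1.951 mg/L


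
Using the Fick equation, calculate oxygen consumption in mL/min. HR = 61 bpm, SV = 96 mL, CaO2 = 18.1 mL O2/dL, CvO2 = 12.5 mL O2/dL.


CO = HR*SV = 61*96/1000 = 5.856 L/min
a-v O2 diff = 18.1 - 12.5 = 5.6 mL/dL
VO2 = CO * (CaO2-CvO2) * 10 dL/L
VO2 = 5.856 * 5.6 * 10
VO2 = 327.9 mL/min


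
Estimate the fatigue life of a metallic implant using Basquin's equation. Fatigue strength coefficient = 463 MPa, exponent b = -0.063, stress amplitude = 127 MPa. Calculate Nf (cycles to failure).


sigma_a = sigma_f' * (2Nf)^b
2Nf = (sigma_a/sigma_f')^(1/b)
2Nf = (127/463)^(1/-0.063)
2Nf = 8.2622727e+08
Nf = 4.1311e+08


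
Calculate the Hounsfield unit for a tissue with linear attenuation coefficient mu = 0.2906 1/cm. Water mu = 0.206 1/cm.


HU = ((mu_tissue - mu_water) / mu_water) * 1000
HU = ((0.2906 - 0.206) / 0.206) * 1000
HU = 410.7


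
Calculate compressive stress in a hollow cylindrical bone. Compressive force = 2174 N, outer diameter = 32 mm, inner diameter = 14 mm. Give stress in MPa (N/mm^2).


A = pi*(r_o^2 - r_i^2)
r_o = 16 mm, r_i = 7 mm
A = 650.31 mm^2
sigma = F/A = 2174 / 650.31
sigma = 3.343 MPa


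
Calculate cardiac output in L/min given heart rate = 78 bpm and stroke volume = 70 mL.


CO = HR * SV
CO = 78 * 70 / 1000
CO = 5.46 L/min


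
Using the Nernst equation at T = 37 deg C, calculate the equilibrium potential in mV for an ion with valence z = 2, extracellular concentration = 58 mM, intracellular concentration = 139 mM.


E = (RT/(zF)) * ln(C_out/C_in)
T = 37 + 273.15 = 310.15 K
E = (8.314 * 310.15 / (2 * 96485)) * ln(58/139)
E = -11.68 mV


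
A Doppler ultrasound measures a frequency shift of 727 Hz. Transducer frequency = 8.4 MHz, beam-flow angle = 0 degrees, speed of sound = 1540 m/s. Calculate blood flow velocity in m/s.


v = fd * c / (2 * f0 * cos(theta))
v = 727 * 1540 / (2 * 8.4000e+06 * cos(0))
v = 0.06664 m/s


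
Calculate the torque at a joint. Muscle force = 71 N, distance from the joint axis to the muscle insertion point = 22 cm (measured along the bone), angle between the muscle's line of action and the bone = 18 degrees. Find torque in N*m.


Torque = F * d * sin(theta)   (moment arm = d*sin(theta))
d = 22 cm = 0.22 m
Torque = 71 * 0.22 * sin(18)
Torque = 4.827 N*m


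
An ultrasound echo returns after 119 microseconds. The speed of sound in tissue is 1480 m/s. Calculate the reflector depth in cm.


depth = c * t / 2
t = 119 us = 1.1900e-04 s
depth = 1480 * 1.1900e-04 / 2
depth = 0.08806 m = 8.806 cm


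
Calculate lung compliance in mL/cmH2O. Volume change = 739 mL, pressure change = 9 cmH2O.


C = dV / dP
C = 739 / 9
C = 82.11 mL/cmH2O


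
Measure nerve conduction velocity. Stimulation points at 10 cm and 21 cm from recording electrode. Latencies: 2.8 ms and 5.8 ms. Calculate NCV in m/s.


Distance = (21 - 10) / 100 = 0.11 m
dt = (5.8 - 2.8) / 1000 = 0.003 s
NCV = dist / dt = 36.67 m/s


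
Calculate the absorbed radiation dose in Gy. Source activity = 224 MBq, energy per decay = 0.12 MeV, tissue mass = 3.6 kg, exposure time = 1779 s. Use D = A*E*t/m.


A = 224 MBq = 2.2400e+08 Bq
E = 0.12 MeV = 1.9224e-14 J
D = A*E*t/m = 2.2400e+08*1.9224e-14*1779/3.6
D = 0.002128 Gy


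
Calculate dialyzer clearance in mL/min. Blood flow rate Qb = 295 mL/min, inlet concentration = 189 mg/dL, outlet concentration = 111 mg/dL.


K = Qb * (Cb_in - Cb_out) / Cb_in
K = 295 * (189 - 111) / 189
K = 121.7 mL/min


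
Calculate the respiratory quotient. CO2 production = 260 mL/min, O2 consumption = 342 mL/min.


RQ = VCO2 / VO2
RQ = 260 / 342
RQ = 0.7602


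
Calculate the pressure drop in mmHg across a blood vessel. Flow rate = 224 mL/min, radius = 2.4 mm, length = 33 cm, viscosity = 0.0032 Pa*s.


dP = 8*mu*L*Q / (pi*r^4)
Q = 224 mL/min = 3.73333e-06 m^3/s
dP = 302.591 Pa = 302.591 / 133.322 mmHg = 2.27 mmHg


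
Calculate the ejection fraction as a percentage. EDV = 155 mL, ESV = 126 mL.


SV = EDV - ESV = 155 - 126 = 29 mL
EF = SV/EDV * 100 = 29/155 * 100
EF = 18.71%


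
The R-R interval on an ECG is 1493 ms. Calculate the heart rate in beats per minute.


HR = 60 / RR_interval(s)
RR = 1493 ms = 1.493 s
HR = 60 / 1.493 = 40.19 bpm


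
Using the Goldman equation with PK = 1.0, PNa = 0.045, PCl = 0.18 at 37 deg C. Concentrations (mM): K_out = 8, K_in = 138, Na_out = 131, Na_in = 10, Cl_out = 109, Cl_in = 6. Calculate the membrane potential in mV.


Vm = (RT/F)*ln((PK*Ko + PNa*Nao + PCl*Cli)/(PK*Ki + PNa*Nai + PCl*Clo))
Numer = 14.975, Denom = 158.07
Vm = -62.98 mV


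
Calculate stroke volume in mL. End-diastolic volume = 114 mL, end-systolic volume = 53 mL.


SV = EDV - ESV
SV = 114 - 53
SV = 61 mL


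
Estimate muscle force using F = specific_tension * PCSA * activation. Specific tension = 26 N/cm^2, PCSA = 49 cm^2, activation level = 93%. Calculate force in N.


F = sigma * PCSA * activation
F = 26 * 49 * 0.93
F = 1185 N


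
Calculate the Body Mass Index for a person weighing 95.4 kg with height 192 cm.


BMI = weight / height^2
height = 192 cm = 1.92 m
BMI = 95.4 / 1.92^2
BMI = 25.88 kg/m^2


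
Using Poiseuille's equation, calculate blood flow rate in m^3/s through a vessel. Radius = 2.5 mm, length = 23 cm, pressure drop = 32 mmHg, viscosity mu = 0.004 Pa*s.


Q = pi*r^4*dP / (8*mu*L)
r = 0.0025 m, L = 0.23 m
dP = 32 mmHg = 4266.304 Pa
Q = 7.1135e-05 m^3/s


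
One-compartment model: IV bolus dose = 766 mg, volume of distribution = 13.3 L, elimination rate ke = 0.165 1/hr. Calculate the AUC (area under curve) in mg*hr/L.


C0 = Dose/Vd = 766/13.3 = 57.594 mg/L
AUC = C0/ke = 57.594/0.165
AUC = 349.1 mg*hr/L


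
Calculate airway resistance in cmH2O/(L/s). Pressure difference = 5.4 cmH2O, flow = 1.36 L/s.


R = dP / flow
R = 5.4 / 1.36
R = 3.971 cmH2O/(L/s)


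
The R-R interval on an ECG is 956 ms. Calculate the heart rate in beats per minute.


HR = 60 / RR_interval(s)
RR = 956 ms = 0.956 s
HR = 60 / 0.956 = 62.76 bpm


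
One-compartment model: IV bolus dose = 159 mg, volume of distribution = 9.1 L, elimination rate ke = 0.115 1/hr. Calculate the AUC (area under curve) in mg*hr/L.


C0 = Dose/Vd = 159/9.1 = 17.4725 mg/L
AUC = C0/ke = 17.4725/0.115
AUC = 151.9 mg*hr/L


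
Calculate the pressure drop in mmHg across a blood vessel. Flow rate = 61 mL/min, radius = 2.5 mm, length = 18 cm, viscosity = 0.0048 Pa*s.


dP = 8*mu*L*Q / (pi*r^4)
Q = 61 mL/min = 1.01667e-06 m^3/s
dP = 57.263 Pa = 57.263 / 133.322 mmHg = 0.4295 mmHg


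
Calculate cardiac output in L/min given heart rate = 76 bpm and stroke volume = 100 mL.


CO = HR * SV
CO = 76 * 100 / 1000
CO = 7.6 L/min


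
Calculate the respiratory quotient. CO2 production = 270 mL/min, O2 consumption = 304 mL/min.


RQ = VCO2 / VO2
RQ = 270 / 304
RQ = 0.8882


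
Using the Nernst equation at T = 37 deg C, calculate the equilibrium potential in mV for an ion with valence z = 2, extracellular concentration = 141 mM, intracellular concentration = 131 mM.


E = (RT/(zF)) * ln(C_out/C_in)
T = 37 + 273.15 = 310.15 K
E = (8.314 * 310.15 / (2 * 96485)) * ln(141/131)
E = 0.983 mV


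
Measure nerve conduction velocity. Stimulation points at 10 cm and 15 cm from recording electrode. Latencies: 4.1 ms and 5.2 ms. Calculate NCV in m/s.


Distance = (15 - 10) / 100 = 0.05 m
dt = (5.2 - 4.1) / 1000 = 0.0011 s
NCV = dist / dt = 45.45 m/s


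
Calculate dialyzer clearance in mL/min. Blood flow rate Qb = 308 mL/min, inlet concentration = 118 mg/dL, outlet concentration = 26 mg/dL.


K = Qb * (Cb_in - Cb_out) / Cb_in
K = 308 * (118 - 26) / 118
K = 240.1 mL/min


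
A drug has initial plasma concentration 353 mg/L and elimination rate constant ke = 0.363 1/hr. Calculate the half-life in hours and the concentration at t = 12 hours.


t_half = ln(2) / ke = 0.693147 / 0.363 = 1.909 hr
C(t) = C0 * exp(-ke*t) = 353 * exp(-0.363*12)
C(12) = 4.529 mg/L


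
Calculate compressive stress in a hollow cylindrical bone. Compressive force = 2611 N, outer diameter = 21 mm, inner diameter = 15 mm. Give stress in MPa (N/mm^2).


A = pi*(r_o^2 - r_i^2)
r_o = 10.5 mm, r_i = 7.5 mm
A = 169.646 mm^2
sigma = F/A = 2611 / 169.646
sigma = 15.39 MPa


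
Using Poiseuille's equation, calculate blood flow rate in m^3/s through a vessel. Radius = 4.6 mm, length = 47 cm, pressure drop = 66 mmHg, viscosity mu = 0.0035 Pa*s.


Q = pi*r^4*dP / (8*mu*L)
r = 0.0046 m, L = 0.47 m
dP = 66 mmHg = 8799.252 Pa
Q = 9.4053e-04 m^3/s


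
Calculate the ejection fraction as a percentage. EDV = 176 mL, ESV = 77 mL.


SV = EDV - ESV = 176 - 77 = 99 mL
EF = SV/EDV * 100 = 99/176 * 100
EF = 56.25%


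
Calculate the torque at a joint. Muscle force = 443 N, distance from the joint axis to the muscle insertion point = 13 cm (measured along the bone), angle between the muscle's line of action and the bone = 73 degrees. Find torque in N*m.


Torque = F * d * sin(theta)   (moment arm = d*sin(theta))
d = 13 cm = 0.13 m
Torque = 443 * 0.13 * sin(73)
Torque = 55.07 N*m


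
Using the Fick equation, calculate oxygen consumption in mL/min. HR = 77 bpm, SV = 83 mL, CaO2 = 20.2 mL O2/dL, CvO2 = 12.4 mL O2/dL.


CO = HR*SV = 77*83/1000 = 6.391 L/min
a-v O2 diff = 20.2 - 12.4 = 7.8 mL/dL
VO2 = CO * (CaO2-CvO2) * 10 dL/L
VO2 = 6.391 * 7.8 * 10
VO2 = 498.5 mL/min


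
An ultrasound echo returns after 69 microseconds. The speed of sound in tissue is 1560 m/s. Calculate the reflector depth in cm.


depth = c * t / 2
t = 69 us = 6.9000e-05 s
depth = 1560 * 6.9000e-05 / 2
depth = 0.05382 m = 5.382 cm


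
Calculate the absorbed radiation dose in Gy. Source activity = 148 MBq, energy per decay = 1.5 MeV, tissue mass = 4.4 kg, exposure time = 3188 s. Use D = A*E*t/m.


A = 148 MBq = 1.4800e+08 Bq
E = 1.5 MeV = 2.403e-13 J
D = A*E*t/m = 1.4800e+08*2.403e-13*3188/4.4
D = 0.02577 Gy


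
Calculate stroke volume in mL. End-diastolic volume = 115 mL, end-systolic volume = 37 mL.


SV = EDV - ESV
SV = 115 - 37
SV = 78 mL


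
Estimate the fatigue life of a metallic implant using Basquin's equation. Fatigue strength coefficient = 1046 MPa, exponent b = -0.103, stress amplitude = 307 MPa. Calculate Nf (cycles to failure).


sigma_a = sigma_f' * (2Nf)^b
2Nf = (sigma_a/sigma_f')^(1/b)
2Nf = (307/1046)^(1/-0.103)
2Nf = 147525.49
Nf = 7.376e+04


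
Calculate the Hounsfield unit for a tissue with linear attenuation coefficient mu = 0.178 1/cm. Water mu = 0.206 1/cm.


HU = ((mu_tissue - mu_water) / mu_water) * 1000
HU = ((0.178 - 0.206) / 0.206) * 1000
HU = -135.9


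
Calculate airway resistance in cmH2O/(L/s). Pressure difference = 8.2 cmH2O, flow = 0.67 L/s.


R = dP / flow
R = 8.2 / 0.67
R = 12.24 cmH2O/(L/s)


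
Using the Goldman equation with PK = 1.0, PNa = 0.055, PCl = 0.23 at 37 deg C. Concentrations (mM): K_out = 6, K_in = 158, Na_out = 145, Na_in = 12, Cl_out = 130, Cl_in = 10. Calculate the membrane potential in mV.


Vm = (RT/F)*ln((PK*Ko + PNa*Nao + PCl*Cli)/(PK*Ki + PNa*Nai + PCl*Clo))
Numer = 16.275, Denom = 188.56
Vm = -65.47 mV


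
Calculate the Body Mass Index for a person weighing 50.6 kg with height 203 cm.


BMI = weight / height^2
height = 203 cm = 2.03 m
BMI = 50.6 / 2.03^2
BMI = 12.28 kg/m^2


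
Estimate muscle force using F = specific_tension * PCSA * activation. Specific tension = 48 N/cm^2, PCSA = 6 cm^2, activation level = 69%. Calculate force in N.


F = sigma * PCSA * activation
F = 48 * 6 * 0.69
F = 198.7 N


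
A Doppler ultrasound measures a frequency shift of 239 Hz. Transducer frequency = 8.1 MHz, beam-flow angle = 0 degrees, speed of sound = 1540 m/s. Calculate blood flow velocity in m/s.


v = fd * c / (2 * f0 * cos(theta))
v = 239 * 1540 / (2 * 8.1000e+06 * cos(0))
v = 0.02272 m/s


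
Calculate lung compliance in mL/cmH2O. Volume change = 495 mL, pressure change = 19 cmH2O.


C = dV / dP
C = 495 / 19
C = 26.05 mL/cmH2O


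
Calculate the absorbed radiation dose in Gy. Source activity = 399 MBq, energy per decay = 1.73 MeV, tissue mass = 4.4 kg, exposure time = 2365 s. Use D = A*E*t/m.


A = 399 MBq = 3.9900e+08 Bq
E = 1.73 MeV = 2.77146e-13 J
D = A*E*t/m = 3.9900e+08*2.77146e-13*2365/4.4
D = 0.05944 Gy


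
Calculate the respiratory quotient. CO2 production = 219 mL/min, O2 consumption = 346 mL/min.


RQ = VCO2 / VO2
RQ = 219 / 346
RQ = 0.6329


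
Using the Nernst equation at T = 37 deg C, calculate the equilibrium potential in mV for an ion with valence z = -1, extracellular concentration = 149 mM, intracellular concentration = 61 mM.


E = (RT/(zF)) * ln(C_out/C_in)
T = 37 + 273.15 = 310.15 K
E = (8.314 * 310.15 / (-1 * 96485)) * ln(149/61)
E = -23.87 mV


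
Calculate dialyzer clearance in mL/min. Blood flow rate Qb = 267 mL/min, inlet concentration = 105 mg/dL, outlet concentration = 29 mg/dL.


K = Qb * (Cb_in - Cb_out) / Cb_in
K = 267 * (105 - 29) / 105
K = 193.3 mL/min


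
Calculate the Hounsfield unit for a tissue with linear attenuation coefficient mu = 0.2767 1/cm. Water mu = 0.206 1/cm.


HU = ((mu_tissue - mu_water) / mu_water) * 1000
HU = ((0.2767 - 0.206) / 0.206) * 1000
HU = 343.2


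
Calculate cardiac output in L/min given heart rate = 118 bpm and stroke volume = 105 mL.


CO = HR * SV
CO = 118 * 105 / 1000
CO = 12.39 L/min


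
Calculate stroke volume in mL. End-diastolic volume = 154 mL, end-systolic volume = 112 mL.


SV = EDV - ESV
SV = 154 - 112
SV = 42 mL


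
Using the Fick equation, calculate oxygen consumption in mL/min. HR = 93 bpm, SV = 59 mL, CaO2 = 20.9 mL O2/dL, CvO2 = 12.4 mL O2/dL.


CO = HR*SV = 93*59/1000 = 5.487 L/min
a-v O2 diff = 20.9 - 12.4 = 8.5 mL/dL
VO2 = CO * (CaO2-CvO2) * 10 dL/L
VO2 = 5.487 * 8.5 * 10
VO2 = 466.4 mL/min


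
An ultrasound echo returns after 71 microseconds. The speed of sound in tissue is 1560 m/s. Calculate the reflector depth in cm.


depth = c * t / 2
t = 71 us = 7.1000e-05 s
depth = 1560 * 7.1000e-05 / 2
depth = 0.05538 m = 5.538 cm


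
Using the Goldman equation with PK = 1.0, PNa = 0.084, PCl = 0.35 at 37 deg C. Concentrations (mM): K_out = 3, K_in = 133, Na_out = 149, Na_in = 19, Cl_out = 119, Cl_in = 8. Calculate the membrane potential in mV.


Vm = (RT/F)*ln((PK*Ko + PNa*Nao + PCl*Cli)/(PK*Ki + PNa*Nai + PCl*Clo))
Numer = 18.316, Denom = 176.246
Vm = -60.51 mV


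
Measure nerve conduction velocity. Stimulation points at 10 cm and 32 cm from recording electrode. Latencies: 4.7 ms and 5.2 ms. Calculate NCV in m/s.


Distance = (32 - 10) / 100 = 0.22 m
dt = (5.2 - 4.7) / 1000 = 5.0000e-04 s
NCV = dist / dt = 440 m/s


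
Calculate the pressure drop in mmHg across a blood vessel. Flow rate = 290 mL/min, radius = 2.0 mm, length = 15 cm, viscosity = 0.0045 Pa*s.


dP = 8*mu*L*Q / (pi*r^4)
Q = 290 mL/min = 4.83333e-06 m^3/s
dP = 519.243 Pa = 519.243 / 133.322 mmHg = 3.895 mmHg


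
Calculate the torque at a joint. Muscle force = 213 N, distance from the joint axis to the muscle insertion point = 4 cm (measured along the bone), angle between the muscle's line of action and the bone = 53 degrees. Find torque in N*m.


Torque = F * d * sin(theta)   (moment arm = d*sin(theta))
d = 4 cm = 0.04 m
Torque = 213 * 0.04 * sin(53)
Torque = 6.804 N*m


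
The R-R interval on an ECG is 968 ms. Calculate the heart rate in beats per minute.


HR = 60 / RR_interval(s)
RR = 968 ms = 0.968 s
HR = 60 / 0.968 = 61.98 bpm


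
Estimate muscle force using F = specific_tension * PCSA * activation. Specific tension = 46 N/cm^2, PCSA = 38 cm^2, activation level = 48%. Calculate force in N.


F = sigma * PCSA * activation
F = 46 * 38 * 0.48
F = 839 N


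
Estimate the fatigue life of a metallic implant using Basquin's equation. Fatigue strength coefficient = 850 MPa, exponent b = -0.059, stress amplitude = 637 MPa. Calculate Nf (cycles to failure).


sigma_a = sigma_f' * (2Nf)^b
2Nf = (sigma_a/sigma_f')^(1/b)
2Nf = (637/850)^(1/-0.059)
2Nf = 132.85602
Nf = 66.43


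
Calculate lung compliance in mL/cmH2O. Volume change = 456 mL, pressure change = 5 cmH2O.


C = dV / dP
C = 456 / 5
C = 91.2 mL/cmH2O


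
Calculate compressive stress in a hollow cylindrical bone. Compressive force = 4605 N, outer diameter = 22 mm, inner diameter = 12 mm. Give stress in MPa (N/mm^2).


A = pi*(r_o^2 - r_i^2)
r_o = 11 mm, r_i = 6 mm
A = 267.035 mm^2
sigma = F/A = 4605 / 267.035
sigma = 17.24 MPa


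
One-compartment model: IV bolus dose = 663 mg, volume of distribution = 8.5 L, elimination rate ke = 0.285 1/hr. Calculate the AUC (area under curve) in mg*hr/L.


C0 = Dose/Vd = 663/8.5 = 78 mg/L
AUC = C0/ke = 78/0.285
AUC = 273.7 mg*hr/L


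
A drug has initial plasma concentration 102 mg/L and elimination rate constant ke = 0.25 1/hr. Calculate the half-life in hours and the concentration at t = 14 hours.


t_half = ln(2) / ke = 0.693147 / 0.25 = 2.773 hr
C(t) = C0 * exp(-ke*t) = 102 * exp(-0.25*14)
C(14) = 3.08 mg/L


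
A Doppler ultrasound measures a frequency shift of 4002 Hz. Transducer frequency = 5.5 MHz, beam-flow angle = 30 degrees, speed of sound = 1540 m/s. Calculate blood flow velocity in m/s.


v = fd * c / (2 * f0 * cos(theta))
v = 4002 * 1540 / (2 * 5.5000e+06 * cos(30))
v = 0.647 m/s


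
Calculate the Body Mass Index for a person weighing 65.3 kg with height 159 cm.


BMI = weight / height^2
height = 159 cm = 1.59 m
BMI = 65.3 / 1.59^2
BMI = 25.83 kg/m^2


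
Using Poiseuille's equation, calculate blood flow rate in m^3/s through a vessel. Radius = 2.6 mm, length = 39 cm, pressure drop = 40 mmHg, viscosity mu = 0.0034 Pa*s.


Q = pi*r^4*dP / (8*mu*L)
r = 0.0026 m, L = 0.39 m
dP = 40 mmHg = 5332.88 Pa
Q = 7.2172e-05 m^3/s


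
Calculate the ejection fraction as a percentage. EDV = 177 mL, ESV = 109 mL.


SV = EDV - ESV = 177 - 109 = 68 mL
EF = SV/EDV * 100 = 68/177 * 100
EF = 38.42%


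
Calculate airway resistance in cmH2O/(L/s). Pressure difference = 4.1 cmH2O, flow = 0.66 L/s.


R = dP / flow
R = 4.1 / 0.66
R = 6.212 cmH2O/(L/s)


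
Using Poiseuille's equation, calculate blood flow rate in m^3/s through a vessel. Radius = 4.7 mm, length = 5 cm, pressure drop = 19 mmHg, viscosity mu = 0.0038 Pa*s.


Q = pi*r^4*dP / (8*mu*L)
r = 0.0047 m, L = 0.05 m
dP = 19 mmHg = 2533.118 Pa
Q = 0.002555 m^3/s
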